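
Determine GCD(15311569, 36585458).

Euclid: 36585458 = 2·15311569 + 5962320; 15311569 = 2·5962320 + 3386929; 5962320 = 1·3386929 + 2575391; 3386929 = 1·2575391 + 811538; 2575391 = 3·811538 + 140777; 811538 = 5·140777 + 107653; 140777 = 1·107653 + 33124; 107653 = 3·33124 + 8281; 33124 = 4·8281 + 0. Last nonzero remainder: 8281.

8281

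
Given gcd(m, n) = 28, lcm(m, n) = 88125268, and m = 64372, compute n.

m·n = gcd·lcm = 28·88125268 = 2467507504, so n = 2467507504/64372 = 38332.

38332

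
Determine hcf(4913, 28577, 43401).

4913 = 17³; 28577 = 17 · 41²; 43401 = 3 · 17 · 23 · 37
gcd takes min exponent of each prime: 17 = 17

17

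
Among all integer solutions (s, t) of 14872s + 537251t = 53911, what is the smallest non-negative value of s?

112

Reduce mod 537251: 14872s ≡ 53911 (mod 537251). With g = gcd(14872, 537251) = 1859 dividing 53911, divide through: 8s ≡ 29 (mod 289).
Since gcd(8, 289) = 1, s ≡ 29·(8)⁻¹ ≡ 112 (mod 289). Smallest non-negative: 112.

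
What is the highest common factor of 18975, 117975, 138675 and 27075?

75

18975 = 3 · 5² · 11 · 23; 117975 = 3 · 5² · 11² · 13; 138675 = 3 · 5² · 43²; 27075 = 3 · 5² · 19²
gcd takes min exponent of each prime: 3 · 5² = 75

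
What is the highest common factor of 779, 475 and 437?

gcd(779, 475): 779 = 1·475 + 304; 475 = 1·304 + 171; 304 = 1·171 + 133; 171 = 1·133 + 38; 133 = 3·38 + 19; 38 = 2·19 + 0 → 19
gcd(19, 437): 437 = 23·19 + 0 → 19

19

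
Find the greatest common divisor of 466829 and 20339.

11

466829 = 11 · 31 · 37²
20339 = 11 · 43²
Common: 11 = 11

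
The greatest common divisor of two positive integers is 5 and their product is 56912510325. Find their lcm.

11382502065

For any two positive integers, gcd × lcm equals their product. Hence lcm = 56912510325 / 5 = 11382502065.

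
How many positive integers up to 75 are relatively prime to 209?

209 = 11·19. Inclusion–exclusion on these primes:
75 − ⌊75/11⌋ − ⌊75/19⌋ + ⌊75/209⌋ = 66

66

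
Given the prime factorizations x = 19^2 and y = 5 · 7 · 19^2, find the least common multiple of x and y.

12635

max exponent per prime: 5 · 7 · 19^2 = 12635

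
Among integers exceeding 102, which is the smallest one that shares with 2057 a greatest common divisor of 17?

Multiples of 17 above 102: 17·7, 17·8, … . Need the cofactor coprime to 2057/17 = 121.
Checking s = 7, 8, … the first with gcd(s, 121) = 1 is s = 7, giving 119.

119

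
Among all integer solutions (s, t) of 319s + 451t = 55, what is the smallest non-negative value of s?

3

Euclid: 451 = 1·319 + 132; 319 = 2·132 + 55; 132 = 2·55 + 22; 55 = 2·22 + 11; 22 = 2·11 + 0 → gcd = 11; 55 = 11·5.
Back-substitution yields 319·(17) + 451·(-12) = 11, so one solution is s = 17·5 = 85, t = -12·5 = -60.
Solutions in s differ by 451/11 = 41; the one in [0, 41) is 85 mod 41 = 3.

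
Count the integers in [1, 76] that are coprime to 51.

48

Prime factors of 51: 3, 17. Count integers ≤ 76 divisible by none of them.
By inclusion–exclusion: 76 − ⌊76/3⌋ − ⌊76/17⌋ + ⌊76/51⌋ = 48.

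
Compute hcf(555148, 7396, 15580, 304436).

555148 = 2² · 11² · 31 · 37; 7396 = 2² · 43²; 15580 = 2² · 5 · 19 · 41; 304436 = 2² · 11² · 17 · 37
gcd takes min exponent of each prime: 2² = 4

4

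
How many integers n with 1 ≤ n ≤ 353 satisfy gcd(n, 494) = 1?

494 = 2·13·19. Inclusion–exclusion on these primes:
353 − ⌊353/2⌋ − ⌊353/13⌋ − ⌊353/19⌋ + ⌊353/26⌋ + ⌊353/38⌋ + ⌊353/247⌋ − ⌊353/494⌋ = 155

155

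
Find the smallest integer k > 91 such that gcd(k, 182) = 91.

Multiples of 91 above 91: 91·2, 91·3, … . Need the cofactor coprime to 182/91 = 2.
Checking s = 2, 3, … the first with gcd(s, 2) = 1 is s = 3, giving 273.

273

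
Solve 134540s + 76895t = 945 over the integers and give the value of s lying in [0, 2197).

2161

Reduce mod 76895: 134540s ≡ 945 (mod 76895). With g = gcd(134540, 76895) = 35 dividing 945, divide through: 3844s ≡ 27 (mod 2197).
Since gcd(3844, 2197) = 1, s ≡ 27·(3844)⁻¹ ≡ 2161 (mod 2197). Smallest non-negative: 2161.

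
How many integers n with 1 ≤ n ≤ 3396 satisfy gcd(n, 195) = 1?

195 = 3·5·13. Inclusion–exclusion on these primes:
3396 − ⌊3396/3⌋ − ⌊3396/5⌋ − ⌊3396/13⌋ + ⌊3396/15⌋ + ⌊3396/39⌋ + ⌊3396/65⌋ − ⌊3396/195⌋ = 1672

1672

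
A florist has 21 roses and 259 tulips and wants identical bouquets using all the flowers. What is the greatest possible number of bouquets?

7

Euclid: 259 = 12·21 + 7; 21 = 3·7 + 0. Last nonzero remainder: 7.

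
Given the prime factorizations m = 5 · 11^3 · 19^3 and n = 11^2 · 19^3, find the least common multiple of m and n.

max exponent per prime: 5 · 11^3 · 19^3 = 45646645

45646645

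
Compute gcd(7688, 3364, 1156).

4

gcd(7688, 3364): 7688 = 2·3364 + 960; 3364 = 3·960 + 484; 960 = 1·484 + 476; 484 = 1·476 + 8; 476 = 59·8 + 4; 8 = 2·4 + 0 → 4
gcd(4, 1156): 1156 = 289·4 + 0 → 4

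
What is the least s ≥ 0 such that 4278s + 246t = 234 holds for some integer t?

Euclid: 4278 = 17·246 + 96; 246 = 2·96 + 54; 96 = 1·54 + 42; 54 = 1·42 + 12; 42 = 3·12 + 6; 12 = 2·6 + 0 → gcd = 6; 234 = 6·39.
Back-substitution yields 4278·(18) + 246·(-313) = 6, so one solution is s = 18·39 = 702, t = -313·39 = -12207.
Solutions in s differ by 246/6 = 41; the one in [0, 41) is 702 mod 41 = 5.

5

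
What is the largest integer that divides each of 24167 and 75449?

Euclid: 75449 = 3·24167 + 2948; 24167 = 8·2948 + 583; 2948 = 5·583 + 33; 583 = 17·33 + 22; 33 = 1·22 + 11; 22 = 2·11 + 0. Last nonzero remainder: 11.

11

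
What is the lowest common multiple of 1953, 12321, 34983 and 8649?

322167647529

1953 = 3² · 7 · 31; 12321 = 3² · 37²; 34983 = 3² · 13² · 23; 8649 = 3² · 31²
lcm takes max exponent of each prime: 3² · 7 · 13² · 23 · 31² · 37² = 322167647529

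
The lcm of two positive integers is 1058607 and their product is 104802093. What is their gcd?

gcd·lcm = product, so gcd = 104802093/1058607 = 99.

99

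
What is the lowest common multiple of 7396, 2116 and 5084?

4972767164

7396 = 2² · 43²; 2116 = 2² · 23²; 5084 = 2² · 31 · 41
lcm takes max exponent of each prime: 2² · 23² · 31 · 41 · 43² = 4972767164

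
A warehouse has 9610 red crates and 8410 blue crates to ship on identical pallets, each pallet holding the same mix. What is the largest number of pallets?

10

9610 = 2 · 5 · 31²
8410 = 2 · 5 · 29²
Common: 2 · 5 = 10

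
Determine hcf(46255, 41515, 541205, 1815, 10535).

5

gcd(46255, 41515): 46255 = 1·41515 + 4740; 41515 = 8·4740 + 3595; 4740 = 1·3595 + 1145; 3595 = 3·1145 + 160; 1145 = 7·160 + 25; 160 = 6·25 + 10; 25 = 2·10 + 5; 10 = 2·5 + 0 → 5
gcd(5, 541205): 541205 = 108241·5 + 0 → 5
gcd(5, 1815): 1815 = 363·5 + 0 → 5
gcd(5, 10535): 10535 = 2107·5 + 0 → 5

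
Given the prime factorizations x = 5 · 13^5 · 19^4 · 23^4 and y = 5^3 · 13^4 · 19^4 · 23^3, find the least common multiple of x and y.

1692592929763321625

max exponent per prime: 5^3 · 13^5 · 19^4 · 23^4 = 1692592929763321625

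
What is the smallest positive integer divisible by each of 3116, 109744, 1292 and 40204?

3116 = 2² · 19 · 41; 109744 = 2⁴ · 19³; 1292 = 2² · 17 · 19; 40204 = 2² · 19 · 23²
lcm takes max exponent of each prime: 2⁴ · 17 · 19³ · 23² · 41 = 40464039472

40464039472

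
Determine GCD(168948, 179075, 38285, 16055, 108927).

gcd(168948, 179075): 179075 = 1·168948 + 10127; 168948 = 16·10127 + 6916; 10127 = 1·6916 + 3211; 6916 = 2·3211 + 494; 3211 = 6·494 + 247; 494 = 2·247 + 0 → 247
gcd(247, 38285): 38285 = 155·247 + 0 → 247
gcd(247, 16055): 16055 = 65·247 + 0 → 247
gcd(247, 108927): 108927 = 441·247 + 0 → 247

247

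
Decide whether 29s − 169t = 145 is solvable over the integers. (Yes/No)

By Bézout, 29s − 169t = 145 has integer solutions iff gcd(29, 169) | 145.
Euclid: 169 = 5·29 + 24; 29 = 1·24 + 5; 24 = 4·5 + 4; 5 = 1·4 + 1; 4 = 4·1 + 0. gcd = 1; 145 mod 1 = 0. Yes.

Yes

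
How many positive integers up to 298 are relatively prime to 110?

108

Prime factors of 110: 2, 5, 11. Count integers ≤ 298 divisible by none of them.
By inclusion–exclusion: 298 − ⌊298/2⌋ − ⌊298/5⌋ − ⌊298/11⌋ + ⌊298/10⌋ + ⌊298/22⌋ + ⌊298/55⌋ − ⌊298/110⌋ = 108.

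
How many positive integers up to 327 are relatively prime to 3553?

265

3553 = 11·17·19. Inclusion–exclusion on these primes:
327 − ⌊327/11⌋ − ⌊327/17⌋ − ⌊327/19⌋ + ⌊327/187⌋ + ⌊327/209⌋ + ⌊327/323⌋ − ⌊327/3553⌋ = 265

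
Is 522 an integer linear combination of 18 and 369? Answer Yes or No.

Yes

By Bézout, 18x − 369y = 522 has integer solutions iff gcd(18, 369) | 522.
Euclid: 369 = 20·18 + 9; 18 = 2·9 + 0. gcd = 9; 522 mod 9 = 0. Yes.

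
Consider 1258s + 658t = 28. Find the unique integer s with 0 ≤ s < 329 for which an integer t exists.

147

gcd(1258, 658) = 2 (Euclid: 1258 = 1·658 + 600; 658 = 1·600 + 58; 600 = 10·58 + 20; 58 = 2·20 + 18; 20 = 1·18 + 2; 18 = 9·2 + 0), and 2 | 28.
Extended Euclid: 1258·(34) + 658·(-65) = 2. Scale by 14: s₀ = 476.
General solution s = s₀ + 329k; reducing mod 329 gives s = 147 (and t = -281).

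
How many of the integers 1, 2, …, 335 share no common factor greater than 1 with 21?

192

Prime factors of 21: 3, 7. Count integers ≤ 335 divisible by none of them.
By inclusion–exclusion: 335 − ⌊335/3⌋ − ⌊335/7⌋ + ⌊335/21⌋ = 192.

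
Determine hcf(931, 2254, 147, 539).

931 = 7² · 19; 2254 = 2 · 7² · 23; 147 = 3 · 7²; 539 = 7² · 11
gcd takes min exponent of each prime: 7² = 49

49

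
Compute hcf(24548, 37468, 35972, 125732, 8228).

gcd(24548, 37468): 37468 = 1·24548 + 12920; 24548 = 1·12920 + 11628; 12920 = 1·11628 + 1292; 11628 = 9·1292 + 0 → 1292
gcd(1292, 35972): 35972 = 27·1292 + 1088; 1292 = 1·1088 + 204; 1088 = 5·204 + 68; 204 = 3·68 + 0 → 68
gcd(68, 125732): 125732 = 1849·68 + 0 → 68
gcd(68, 8228): 8228 = 121·68 + 0 → 68

68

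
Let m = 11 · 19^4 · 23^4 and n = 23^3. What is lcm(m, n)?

401160748571

max exponent per prime: 11 · 19^4 · 23^4 = 401160748571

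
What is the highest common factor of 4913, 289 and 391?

17

4913 = 17³; 289 = 17²; 391 = 17 · 23
gcd takes min exponent of each prime: 17 = 17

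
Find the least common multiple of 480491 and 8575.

gcd first: 480491 = 56·8575 + 291; 8575 = 29·291 + 136; 291 = 2·136 + 19; 136 = 7·19 + 3; 19 = 6·3 + 1; 3 = 3·1 + 0 → gcd = 1
lcm = 480491·8575/gcd = 4120210325/1 = 4120210325

4120210325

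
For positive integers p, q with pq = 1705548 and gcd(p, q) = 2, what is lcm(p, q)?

gcd·lcm = product, so lcm = 1705548/2 = 852774.

852774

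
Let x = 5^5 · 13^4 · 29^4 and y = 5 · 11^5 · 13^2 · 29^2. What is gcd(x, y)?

710645

min exponent per shared prime: 5 · 13^2 · 29^2 = 710645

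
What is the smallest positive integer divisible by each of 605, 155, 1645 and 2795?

lcm(605, 155) = 605·155/gcd = 93775/5 = 18755
lcm(18755, 1645) = 18755·1645/gcd = 30851975/5 = 6170395
lcm(6170395, 2795) = 6170395·2795/gcd = 17246254025/5 = 3449250805

3449250805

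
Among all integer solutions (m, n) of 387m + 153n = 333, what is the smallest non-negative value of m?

6

Euclid: 387 = 2·153 + 81; 153 = 1·81 + 72; 81 = 1·72 + 9; 72 = 8·9 + 0 → gcd = 9; 333 = 9·37.
Back-substitution yields 387·(2) + 153·(-5) = 9, so one solution is m = 2·37 = 74, n = -5·37 = -185.
Solutions in m differ by 153/9 = 17; the one in [0, 17) is 74 mod 17 = 6.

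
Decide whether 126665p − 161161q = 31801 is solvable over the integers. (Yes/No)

Yes

By Bézout, 126665p − 161161q = 31801 has integer solutions iff gcd(126665, 161161) | 31801.
Euclid: 161161 = 1·126665 + 34496; 126665 = 3·34496 + 23177; 34496 = 1·23177 + 11319; 23177 = 2·11319 + 539; 11319 = 21·539 + 0. gcd = 539; 31801 mod 539 = 0. Yes.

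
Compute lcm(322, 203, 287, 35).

lcm(322, 203) = 322·203/gcd = 65366/7 = 9338
lcm(9338, 287) = 9338·287/gcd = 2680006/7 = 382858
lcm(382858, 35) = 382858·35/gcd = 13400030/7 = 1914290

1914290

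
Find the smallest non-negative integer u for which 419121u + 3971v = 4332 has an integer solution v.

Reduce mod 3971: 419121u ≡ 4332 (mod 3971). With g = gcd(419121, 3971) = 361 dividing 4332, divide through: 1161u ≡ 12 (mod 11).
Since gcd(1161, 11) = 1, u ≡ 12·(1161)⁻¹ ≡ 2 (mod 11). Smallest non-negative: 2.

2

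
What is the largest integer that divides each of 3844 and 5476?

3844 = 2² · 31²
5476 = 2² · 37²
Common: 2² = 4

4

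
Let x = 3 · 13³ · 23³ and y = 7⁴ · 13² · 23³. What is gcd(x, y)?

min exponent per shared prime: 13² · 23³ = 2056223

2056223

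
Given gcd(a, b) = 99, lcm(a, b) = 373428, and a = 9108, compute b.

a·b = gcd·lcm = 99·373428 = 36969372, so b = 36969372/9108 = 4059.

4059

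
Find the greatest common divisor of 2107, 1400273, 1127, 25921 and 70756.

gcd(2107, 1400273): 1400273 = 664·2107 + 1225; 2107 = 1·1225 + 882; 1225 = 1·882 + 343; 882 = 2·343 + 196; 343 = 1·196 + 147; 196 = 1·147 + 49; 147 = 3·49 + 0 → 49
gcd(49, 1127): 1127 = 23·49 + 0 → 49
gcd(49, 25921): 25921 = 529·49 + 0 → 49
gcd(49, 70756): 70756 = 1444·49 + 0 → 49

49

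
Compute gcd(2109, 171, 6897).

gcd(2109, 171): 2109 = 12·171 + 57; 171 = 3·57 + 0 → 57
gcd(57, 6897): 6897 = 121·57 + 0 → 57

57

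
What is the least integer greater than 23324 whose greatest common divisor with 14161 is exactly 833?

Multiples of 833 above 23324: 833·29, 833·30, … . Need the cofactor coprime to 14161/833 = 17.
Checking s = 29, 30, … the first with gcd(s, 17) = 1 is s = 29, giving 24157.

24157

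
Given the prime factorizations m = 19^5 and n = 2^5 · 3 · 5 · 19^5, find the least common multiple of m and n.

max exponent per prime: 2^5 · 3 · 5 · 19^5 = 1188527520

1188527520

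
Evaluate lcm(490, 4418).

490 = 2 · 5 · 7²; 4418 = 2 · 47²
max exponents: 2 · 5 · 7² · 47² = 1082410

1082410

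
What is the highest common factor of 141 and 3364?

Euclid: 3364 = 23·141 + 121; 141 = 1·121 + 20; 121 = 6·20 + 1; 20 = 20·1 + 0. Last nonzero remainder: 1.

1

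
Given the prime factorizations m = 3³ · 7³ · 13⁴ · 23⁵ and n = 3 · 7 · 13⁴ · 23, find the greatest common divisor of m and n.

min exponent per shared prime: 3 · 7 · 13⁴ · 23 = 13794963

13794963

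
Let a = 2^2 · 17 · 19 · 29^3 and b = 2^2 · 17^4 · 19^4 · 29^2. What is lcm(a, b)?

1061852207750996

max exponent per prime: 2^2 · 17^4 · 19^4 · 29^3 = 1061852207750996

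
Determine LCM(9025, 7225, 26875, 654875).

14689327583125

9025 = 5² · 19²; 7225 = 5² · 17²; 26875 = 5⁴ · 43; 654875 = 5³ · 13² · 31
lcm takes max exponent of each prime: 5⁴ · 13² · 17² · 19² · 31 · 43 = 14689327583125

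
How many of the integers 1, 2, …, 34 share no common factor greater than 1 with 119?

Prime factors of 119: 7, 17. Count integers ≤ 34 divisible by none of them.
By inclusion–exclusion: 34 − ⌊34/7⌋ − ⌊34/17⌋ + ⌊34/119⌋ = 28.

28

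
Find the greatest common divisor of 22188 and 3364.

4

Euclid: 22188 = 6·3364 + 2004; 3364 = 1·2004 + 1360; 2004 = 1·1360 + 644; 1360 = 2·644 + 72; 644 = 8·72 + 68; 72 = 1·68 + 4; 68 = 17·4 + 0. Last nonzero remainder: 4.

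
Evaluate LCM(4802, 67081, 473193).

4802 = 2 · 7⁴; 67081 = 7² · 37²; 473193 = 3² · 7² · 29 · 37
lcm takes max exponent of each prime: 2 · 3² · 7⁴ · 29 · 37² = 1715797818

1715797818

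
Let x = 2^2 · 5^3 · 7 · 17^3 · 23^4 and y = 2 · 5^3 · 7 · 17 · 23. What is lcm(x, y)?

max exponent per prime: 2^2 · 5^3 · 7 · 17^3 · 23^4 = 4812005915500

4812005915500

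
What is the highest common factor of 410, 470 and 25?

5

gcd(410, 470): 470 = 1·410 + 60; 410 = 6·60 + 50; 60 = 1·50 + 10; 50 = 5·10 + 0 → 10
gcd(10, 25): 25 = 2·10 + 5; 10 = 2·5 + 0 → 5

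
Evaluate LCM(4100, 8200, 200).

8200

4100 = 2² · 5² · 41; 8200 = 2³ · 5² · 41; 200 = 2³ · 5²
lcm takes max exponent of each prime: 2³ · 5² · 41 = 8200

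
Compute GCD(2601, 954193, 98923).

17

gcd(2601, 954193): 954193 = 366·2601 + 2227; 2601 = 1·2227 + 374; 2227 = 5·374 + 357; 374 = 1·357 + 17; 357 = 21·17 + 0 → 17
gcd(17, 98923): 98923 = 5819·17 + 0 → 17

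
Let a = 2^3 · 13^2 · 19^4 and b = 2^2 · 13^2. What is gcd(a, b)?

676

min exponent per shared prime: 2^2 · 13^2 = 676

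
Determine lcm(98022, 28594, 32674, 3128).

98022 = 2 · 3 · 17 · 31²; 28594 = 2 · 17 · 29²; 32674 = 2 · 17 · 31²; 3128 = 2³ · 17 · 23
lcm takes max exponent of each prime: 2³ · 3 · 17 · 23 · 29² · 31² = 7584158184

7584158184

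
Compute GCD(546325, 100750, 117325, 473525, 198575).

546325 = 5² · 13 · 41²; 100750 = 2 · 5³ · 13 · 31; 117325 = 5² · 13 · 19²; 473525 = 5² · 13 · 31 · 47; 198575 = 5² · 13² · 47
gcd takes min exponent of each prime: 5² · 13 = 325

325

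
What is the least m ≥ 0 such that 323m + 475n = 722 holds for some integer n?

gcd(323, 475) = 19 (Euclid: 475 = 1·323 + 152; 323 = 2·152 + 19; 152 = 8·19 + 0), and 19 | 722.
Extended Euclid: 323·(3) + 475·(-2) = 19. Scale by 38: m₀ = 114.
General solution m = m₀ + 25t; reducing mod 25 gives m = 14 (and n = -8).

14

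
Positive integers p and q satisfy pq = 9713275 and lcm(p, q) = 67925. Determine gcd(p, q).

143

From gcd × lcm = pq: gcd = 9713275 / 67925 = 143.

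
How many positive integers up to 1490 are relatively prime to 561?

851

Prime factors of 561: 3, 11, 17. Count integers ≤ 1490 divisible by none of them.
By inclusion–exclusion: 1490 − ⌊1490/3⌋ − ⌊1490/11⌋ − ⌊1490/17⌋ + ⌊1490/33⌋ + ⌊1490/51⌋ + ⌊1490/187⌋ − ⌊1490/561⌋ = 851.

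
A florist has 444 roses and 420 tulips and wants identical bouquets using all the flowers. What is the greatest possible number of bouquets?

444 = 2² · 3 · 37
420 = 2² · 3 · 5 · 7
Common: 2² · 3 = 12

12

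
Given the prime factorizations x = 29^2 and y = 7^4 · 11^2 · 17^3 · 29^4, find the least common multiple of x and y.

1009523158449113

max exponent per prime: 7^4 · 11^2 · 17^3 · 29^4 = 1009523158449113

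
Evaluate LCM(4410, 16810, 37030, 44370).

1933342928370

lcm(4410, 16810) = 4410·16810/gcd = 74132100/10 = 7413210
lcm(7413210, 37030) = 7413210·37030/gcd = 274511166300/70 = 3921588090
lcm(3921588090, 44370) = 3921588090·44370/gcd = 174000863553300/90 = 1933342928370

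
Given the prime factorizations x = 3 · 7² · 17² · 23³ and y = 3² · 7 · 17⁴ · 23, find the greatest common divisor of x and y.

min exponent per shared prime: 3 · 7 · 17² · 23 = 139587

139587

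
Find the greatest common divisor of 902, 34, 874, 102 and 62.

2

gcd(902, 34): 902 = 26·34 + 18; 34 = 1·18 + 16; 18 = 1·16 + 2; 16 = 8·2 + 0 → 2
gcd(2, 874): 874 = 437·2 + 0 → 2
gcd(2, 102): 102 = 51·2 + 0 → 2
gcd(2, 62): 62 = 31·2 + 0 → 2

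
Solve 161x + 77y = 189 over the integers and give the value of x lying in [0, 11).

Reduce mod 77: 161x ≡ 189 (mod 77). With g = gcd(161, 77) = 7 dividing 189, divide through: 23x ≡ 27 (mod 11).
Since gcd(23, 11) = 1, x ≡ 27·(23)⁻¹ ≡ 5 (mod 11). Smallest non-negative: 5.

5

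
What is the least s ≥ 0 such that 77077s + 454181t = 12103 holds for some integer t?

283

gcd(77077, 454181) = 637 (Euclid: 454181 = 5·77077 + 68796; 77077 = 1·68796 + 8281; 68796 = 8·8281 + 2548; 8281 = 3·2548 + 637; 2548 = 4·637 + 0), and 637 | 12103.
Extended Euclid: 77077·(165) + 454181·(-28) = 637. Scale by 19: s₀ = 3135.
General solution s = s₀ + 713k; reducing mod 713 gives s = 283 (and t = -48).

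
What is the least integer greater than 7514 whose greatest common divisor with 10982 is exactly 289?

10982 = 289·38. Any t with gcd(t, 10982) = 289 is a multiple of 289, say 289s, with s coprime to 38.
Need s > 7514/289, so s ≥ 27. First s ≥ 27 with gcd(s, 38) = 1 is s = 27. Thus t = 289·27 = 7803.

7803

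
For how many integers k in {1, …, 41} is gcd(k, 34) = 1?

20

34 = 2·17. Inclusion–exclusion on these primes:
41 − ⌊41/2⌋ − ⌊41/17⌋ + ⌊41/34⌋ = 20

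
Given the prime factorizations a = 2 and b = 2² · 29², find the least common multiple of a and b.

max exponent per prime: 2² · 29² = 3364

3364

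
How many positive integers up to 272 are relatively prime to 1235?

191

Prime factors of 1235: 5, 13, 19. Count integers ≤ 272 divisible by none of them.
By inclusion–exclusion: 272 − ⌊272/5⌋ − ⌊272/13⌋ − ⌊272/19⌋ + ⌊272/65⌋ + ⌊272/95⌋ + ⌊272/247⌋ − ⌊272/1235⌋ = 191.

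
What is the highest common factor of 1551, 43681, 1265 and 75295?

11

1551 = 3 · 11 · 47; 43681 = 11² · 19²; 1265 = 5 · 11 · 23; 75295 = 5 · 11 · 37²
gcd takes min exponent of each prime: 11 = 11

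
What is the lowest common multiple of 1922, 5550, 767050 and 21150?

11536900667550

1922 = 2 · 31²; 5550 = 2 · 3 · 5² · 37; 767050 = 2 · 5² · 23² · 29; 21150 = 2 · 3² · 5² · 47
lcm takes max exponent of each prime: 2 · 3² · 5² · 23² · 29 · 31² · 37 · 47 = 11536900667550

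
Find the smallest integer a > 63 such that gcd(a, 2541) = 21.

gcd(a, 2541) = 21 forces 21 | a; write a = 21s. Then gcd(21s, 21·121) = 21·gcd(s, 121), so need gcd(s, 121) = 1.
21s > 63 gives s ≥ 4. The least s ≥ 4 coprime to 121 is 4, so a = 21·4 = 84.

84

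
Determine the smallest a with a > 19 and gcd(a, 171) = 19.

38

171 = 19·9. Any a with gcd(a, 171) = 19 is a multiple of 19, say 19s, with s coprime to 9.
Need s > 19/19, so s ≥ 2. First s ≥ 2 with gcd(s, 9) = 1 is s = 2. Thus a = 19·2 = 38.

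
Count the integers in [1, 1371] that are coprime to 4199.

Prime factors of 4199: 13, 17, 19. Count integers ≤ 1371 divisible by none of them.
By inclusion–exclusion: 1371 − ⌊1371/13⌋ − ⌊1371/17⌋ − ⌊1371/19⌋ + ⌊1371/221⌋ + ⌊1371/247⌋ + ⌊1371/323⌋ − ⌊1371/4199⌋ = 1129.

1129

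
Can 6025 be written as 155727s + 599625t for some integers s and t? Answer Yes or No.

By Bézout, 155727s + 599625t = 6025 has integer solutions iff gcd(155727, 599625) | 6025.
Euclid: 599625 = 3·155727 + 132444; 155727 = 1·132444 + 23283; 132444 = 5·23283 + 16029; 23283 = 1·16029 + 7254; 16029 = 2·7254 + 1521; 7254 = 4·1521 + 1170; 1521 = 1·1170 + 351; 1170 = 3·351 + 117; 351 = 3·117 + 0. gcd = 117; 6025 mod 117 = 58. No.

No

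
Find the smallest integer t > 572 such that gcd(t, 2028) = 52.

728

gcd(t, 2028) = 52 forces 52 | t; write t = 52s. Then gcd(52s, 52·39) = 52·gcd(s, 39), so need gcd(s, 39) = 1.
52s > 572 gives s ≥ 12. The least s ≥ 12 coprime to 39 is 14, so t = 52·14 = 728.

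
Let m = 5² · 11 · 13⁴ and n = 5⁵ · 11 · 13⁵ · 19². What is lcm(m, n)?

max exponent per prime: 5⁵ · 11 · 13⁵ · 19² = 4607514071875

4607514071875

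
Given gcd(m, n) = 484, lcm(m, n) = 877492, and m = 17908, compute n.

m·n = gcd·lcm = 484·877492 = 424706128, so n = 424706128/17908 = 23716.

23716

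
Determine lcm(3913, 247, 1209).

3913 = 7 · 13 · 43; 247 = 13 · 19; 1209 = 3 · 13 · 31
lcm takes max exponent of each prime: 3 · 7 · 13 · 19 · 31 · 43 = 6914271

6914271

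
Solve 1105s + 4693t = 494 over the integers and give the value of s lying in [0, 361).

285

gcd(1105, 4693) = 13 (Euclid: 4693 = 4·1105 + 273; 1105 = 4·273 + 13; 273 = 21·13 + 0), and 13 | 494.
Extended Euclid: 1105·(17) + 4693·(-4) = 13. Scale by 38: s₀ = 646.
General solution s = s₀ + 361k; reducing mod 361 gives s = 285 (and t = -67).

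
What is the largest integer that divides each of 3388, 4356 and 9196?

3388 = 2² · 7 · 11²; 4356 = 2² · 3² · 11²; 9196 = 2² · 11² · 19
gcd takes min exponent of each prime: 2² · 11² = 484

484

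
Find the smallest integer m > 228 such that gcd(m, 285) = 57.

285 = 57·5. Any m with gcd(m, 285) = 57 is a multiple of 57, say 57s, with s coprime to 5.
Need s > 228/57, so s ≥ 5. First s ≥ 5 with gcd(s, 5) = 1 is s = 6. Thus m = 57·6 = 342.

342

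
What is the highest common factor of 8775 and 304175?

25

8775 = 3³ · 5² · 13
304175 = 5² · 23³
Common: 5² = 25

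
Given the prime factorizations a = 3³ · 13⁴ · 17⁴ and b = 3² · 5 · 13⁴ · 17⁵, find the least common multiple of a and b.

max exponent per prime: 3³ · 5 · 13⁴ · 17⁵ = 5474592329895

5474592329895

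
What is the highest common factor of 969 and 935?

969 = 3 · 17 · 19
935 = 5 · 11 · 17
Common: 17 = 17

17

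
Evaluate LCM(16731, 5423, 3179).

140222511

16731 = 3² · 11 · 13²; 5423 = 11 · 17 · 29; 3179 = 11 · 17²
lcm takes max exponent of each prime: 3² · 11 · 13² · 17² · 29 = 140222511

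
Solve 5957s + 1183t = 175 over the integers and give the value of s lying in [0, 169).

145

Euclid: 5957 = 5·1183 + 42; 1183 = 28·42 + 7; 42 = 6·7 + 0 → gcd = 7; 175 = 7·25.
Back-substitution yields 5957·(-28) + 1183·(141) = 7, so one solution is s = -28·25 = -700, t = 141·25 = 3525.
Solutions in s differ by 1183/7 = 169; the one in [0, 169) is -700 mod 169 = 145.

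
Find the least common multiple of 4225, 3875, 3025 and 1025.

3248834875

4225 = 5² · 13²; 3875 = 5³ · 31; 3025 = 5² · 11²; 1025 = 5² · 41
lcm takes max exponent of each prime: 5³ · 11² · 13² · 31 · 41 = 3248834875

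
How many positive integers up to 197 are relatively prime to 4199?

161

Prime factors of 4199: 13, 17, 19. Count integers ≤ 197 divisible by none of them.
By inclusion–exclusion: 197 − ⌊197/13⌋ − ⌊197/17⌋ − ⌊197/19⌋ + ⌊197/221⌋ + ⌊197/247⌋ + ⌊197/323⌋ − ⌊197/4199⌋ = 161.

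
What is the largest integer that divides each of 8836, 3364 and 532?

4

gcd(8836, 3364): 8836 = 2·3364 + 2108; 3364 = 1·2108 + 1256; 2108 = 1·1256 + 852; 1256 = 1·852 + 404; 852 = 2·404 + 44; 404 = 9·44 + 8; 44 = 5·8 + 4; 8 = 2·4 + 0 → 4
gcd(4, 532): 532 = 133·4 + 0 → 4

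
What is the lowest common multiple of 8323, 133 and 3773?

85235843

8323 = 7 · 29 · 41; 133 = 7 · 19; 3773 = 7³ · 11
lcm takes max exponent of each prime: 7³ · 11 · 19 · 29 · 41 = 85235843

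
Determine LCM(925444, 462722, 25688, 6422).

35166872

925444 = 2² · 13² · 37²; 462722 = 2 · 13² · 37²; 25688 = 2³ · 13² · 19; 6422 = 2 · 13² · 19
lcm takes max exponent of each prime: 2³ · 13² · 19 · 37² = 35166872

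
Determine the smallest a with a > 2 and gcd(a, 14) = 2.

Multiples of 2 above 2: 2·2, 2·3, … . Need the cofactor coprime to 14/2 = 7.
Checking s = 2, 3, … the first with gcd(s, 7) = 1 is s = 2, giving 4.

4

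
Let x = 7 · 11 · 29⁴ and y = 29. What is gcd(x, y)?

29

min exponent per shared prime: 29 = 29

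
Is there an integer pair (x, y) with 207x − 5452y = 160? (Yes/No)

Yes

gcd(207, 5452): 5452 = 26·207 + 70; 207 = 2·70 + 67; 70 = 1·67 + 3; 67 = 22·3 + 1; 3 = 3·1 + 0 → 1
1 divides 160, so a solution exists.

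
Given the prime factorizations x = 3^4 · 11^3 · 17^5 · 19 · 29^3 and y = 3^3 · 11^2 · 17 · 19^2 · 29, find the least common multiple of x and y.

max exponent per prime: 3^4 · 11^3 · 17^5 · 19^2 · 29^3 = 1347748561140806583

1347748561140806583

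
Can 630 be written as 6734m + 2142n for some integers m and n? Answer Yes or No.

By Bézout, 6734m + 2142n = 630 has integer solutions iff gcd(6734, 2142) | 630.
Euclid: 6734 = 3·2142 + 308; 2142 = 6·308 + 294; 308 = 1·294 + 14; 294 = 21·14 + 0. gcd = 14; 630 mod 14 = 0. Yes.

Yes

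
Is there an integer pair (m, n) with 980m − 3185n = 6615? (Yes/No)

By Bézout, 980m − 3185n = 6615 has integer solutions iff gcd(980, 3185) | 6615.
Euclid: 3185 = 3·980 + 245; 980 = 4·245 + 0. gcd = 245; 6615 mod 245 = 0. Yes.

Yes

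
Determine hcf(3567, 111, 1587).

gcd(3567, 111): 3567 = 32·111 + 15; 111 = 7·15 + 6; 15 = 2·6 + 3; 6 = 2·3 + 0 → 3
gcd(3, 1587): 1587 = 529·3 + 0 → 3

3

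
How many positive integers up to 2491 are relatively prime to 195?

1227

Prime factors of 195: 3, 5, 13. Count integers ≤ 2491 divisible by none of them.
By inclusion–exclusion: 2491 − ⌊2491/3⌋ − ⌊2491/5⌋ − ⌊2491/13⌋ + ⌊2491/15⌋ + ⌊2491/39⌋ + ⌊2491/65⌋ − ⌊2491/195⌋ = 1227.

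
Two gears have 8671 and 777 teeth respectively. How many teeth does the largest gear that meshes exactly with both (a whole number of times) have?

Euclid: 8671 = 11·777 + 124; 777 = 6·124 + 33; 124 = 3·33 + 25; 33 = 1·25 + 8; 25 = 3·8 + 1; 8 = 8·1 + 0. Last nonzero remainder: 1.

1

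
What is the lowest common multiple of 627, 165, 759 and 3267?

lcm(627, 165) = 627·165/gcd = 103455/33 = 3135
lcm(3135, 759) = 3135·759/gcd = 2379465/33 = 72105
lcm(72105, 3267) = 72105·3267/gcd = 235567035/33 = 7138395

7138395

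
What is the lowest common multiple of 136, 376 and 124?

198152

lcm(136, 376) = 136·376/gcd = 51136/8 = 6392
lcm(6392, 124) = 6392·124/gcd = 792608/4 = 198152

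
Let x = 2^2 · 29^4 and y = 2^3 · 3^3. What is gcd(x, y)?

4

min exponent per shared prime: 2^2 = 4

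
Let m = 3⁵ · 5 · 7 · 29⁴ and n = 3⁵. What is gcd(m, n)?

min exponent per shared prime: 3⁵ = 243

243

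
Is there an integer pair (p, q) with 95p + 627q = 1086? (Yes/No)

No

gcd(95, 627): 627 = 6·95 + 57; 95 = 1·57 + 38; 57 = 1·38 + 19; 38 = 2·19 + 0 → 19
19 does not divide 1086, so a solution does not exist.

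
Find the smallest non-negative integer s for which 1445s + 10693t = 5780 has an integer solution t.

Euclid: 10693 = 7·1445 + 578; 1445 = 2·578 + 289; 578 = 2·289 + 0 → gcd = 289; 5780 = 289·20.
Back-substitution yields 1445·(15) + 10693·(-2) = 289, so one solution is s = 15·20 = 300, t = -2·20 = -40.
Solutions in s differ by 10693/289 = 37; the one in [0, 37) is 300 mod 37 = 4.

4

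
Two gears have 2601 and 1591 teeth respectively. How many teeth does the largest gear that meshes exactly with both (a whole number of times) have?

1

Euclid: 2601 = 1·1591 + 1010; 1591 = 1·1010 + 581; 1010 = 1·581 + 429; 581 = 1·429 + 152; 429 = 2·152 + 125; 152 = 1·125 + 27; 125 = 4·27 + 17; 27 = 1·17 + 10; 17 = 1·10 + 7; 10 = 1·7 + 3; 7 = 2·3 + 1; 3 = 3·1 + 0. Last nonzero remainder: 1.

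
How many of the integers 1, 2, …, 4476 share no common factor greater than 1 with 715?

Prime factors of 715: 5, 11, 13. Count integers ≤ 4476 divisible by none of them.
By inclusion–exclusion: 4476 − ⌊4476/5⌋ − ⌊4476/11⌋ − ⌊4476/13⌋ + ⌊4476/55⌋ + ⌊4476/65⌋ + ⌊4476/143⌋ − ⌊4476/715⌋ = 3005.

3005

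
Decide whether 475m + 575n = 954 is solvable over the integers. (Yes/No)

No

By Bézout, 475m + 575n = 954 has integer solutions iff gcd(475, 575) | 954.
Euclid: 575 = 1·475 + 100; 475 = 4·100 + 75; 100 = 1·75 + 25; 75 = 3·25 + 0. gcd = 25; 954 mod 25 = 4. No.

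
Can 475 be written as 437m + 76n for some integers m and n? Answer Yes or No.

Yes

By Bézout, 437m + 76n = 475 has integer solutions iff gcd(437, 76) | 475.
Euclid: 437 = 5·76 + 57; 76 = 1·57 + 19; 57 = 3·19 + 0. gcd = 19; 475 mod 19 = 0. Yes.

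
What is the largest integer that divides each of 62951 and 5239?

62951 = 7 · 17 · 23²
5239 = 13² · 31
Common: 1 = 1

1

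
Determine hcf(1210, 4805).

1210 = 2 · 5 · 11²
4805 = 5 · 31²
Common: 5 = 5

5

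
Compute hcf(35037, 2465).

Euclid: 35037 = 14·2465 + 527; 2465 = 4·527 + 357; 527 = 1·357 + 170; 357 = 2·170 + 17; 170 = 10·17 + 0. Last nonzero remainder: 17.

17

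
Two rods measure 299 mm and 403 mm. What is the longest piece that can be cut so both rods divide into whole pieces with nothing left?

13

Euclid: 403 = 1·299 + 104; 299 = 2·104 + 91; 104 = 1·91 + 13; 91 = 7·13 + 0. Last nonzero remainder: 13.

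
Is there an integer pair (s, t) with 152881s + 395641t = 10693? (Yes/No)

Yes

gcd(152881, 395641): 395641 = 2·152881 + 89879; 152881 = 1·89879 + 63002; 89879 = 1·63002 + 26877; 63002 = 2·26877 + 9248; 26877 = 2·9248 + 8381; 9248 = 1·8381 + 867; 8381 = 9·867 + 578; 867 = 1·578 + 289; 578 = 2·289 + 0 → 289
289 divides 10693, so a solution exists.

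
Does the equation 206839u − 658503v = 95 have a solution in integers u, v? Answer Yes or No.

By Bézout, 206839u − 658503v = 95 has integer solutions iff gcd(206839, 658503) | 95.
Euclid: 658503 = 3·206839 + 37986; 206839 = 5·37986 + 16909; 37986 = 2·16909 + 4168; 16909 = 4·4168 + 237; 4168 = 17·237 + 139; 237 = 1·139 + 98; 139 = 1·98 + 41; 98 = 2·41 + 16; 41 = 2·16 + 9; 16 = 1·9 + 7; 9 = 1·7 + 2; 7 = 3·2 + 1; 2 = 2·1 + 0. gcd = 1; 95 mod 1 = 0. Yes.

Yes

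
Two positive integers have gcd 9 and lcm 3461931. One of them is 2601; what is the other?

11979

Using pq = gcd(p,q)·lcm(p,q) = 9·3461931 = 31157379, we get q = 31157379/2601 = 11979.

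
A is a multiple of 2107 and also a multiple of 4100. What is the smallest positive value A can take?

8638700

2107 = 7² · 43; 4100 = 2² · 5² · 41
max exponents: 2² · 5² · 7² · 41 · 43 = 8638700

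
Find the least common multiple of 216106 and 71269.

6699286

gcd first: 216106 = 3·71269 + 2299; 71269 = 31·2299 + 0 → gcd = 2299
lcm = 216106·71269/gcd = 15401658514/2299 = 6699286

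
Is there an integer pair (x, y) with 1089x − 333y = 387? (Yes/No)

By Bézout, 1089x − 333y = 387 has integer solutions iff gcd(1089, 333) | 387.
Euclid: 1089 = 3·333 + 90; 333 = 3·90 + 63; 90 = 1·63 + 27; 63 = 2·27 + 9; 27 = 3·9 + 0. gcd = 9; 387 mod 9 = 0. Yes.

Yes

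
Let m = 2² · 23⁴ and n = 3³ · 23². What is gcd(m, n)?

min exponent per shared prime: 23² = 529

529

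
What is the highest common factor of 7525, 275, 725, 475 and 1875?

25

gcd(7525, 275): 7525 = 27·275 + 100; 275 = 2·100 + 75; 100 = 1·75 + 25; 75 = 3·25 + 0 → 25
gcd(25, 725): 725 = 29·25 + 0 → 25
gcd(25, 475): 475 = 19·25 + 0 → 25
gcd(25, 1875): 1875 = 75·25 + 0 → 25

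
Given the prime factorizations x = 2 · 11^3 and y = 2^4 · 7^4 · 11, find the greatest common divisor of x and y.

min exponent per shared prime: 2 · 11 = 22

22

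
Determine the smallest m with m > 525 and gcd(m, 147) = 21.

546

Multiples of 21 above 525: 21·26, 21·27, … . Need the cofactor coprime to 147/21 = 7.
Checking s = 26, 27, … the first with gcd(s, 7) = 1 is s = 26, giving 546.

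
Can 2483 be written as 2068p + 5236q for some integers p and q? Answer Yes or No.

No

By Bézout, 2068p + 5236q = 2483 has integer solutions iff gcd(2068, 5236) | 2483.
Euclid: 5236 = 2·2068 + 1100; 2068 = 1·1100 + 968; 1100 = 1·968 + 132; 968 = 7·132 + 44; 132 = 3·44 + 0. gcd = 44; 2483 mod 44 = 19. No.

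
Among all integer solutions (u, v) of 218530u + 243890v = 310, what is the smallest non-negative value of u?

3491

Reduce mod 243890: 218530u ≡ 310 (mod 243890). With g = gcd(218530, 243890) = 10 dividing 310, divide through: 21853u ≡ 31 (mod 24389).
Since gcd(21853, 24389) = 1, u ≡ 31·(21853)⁻¹ ≡ 3491 (mod 24389). Smallest non-negative: 3491.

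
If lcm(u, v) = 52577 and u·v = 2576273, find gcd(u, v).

From gcd × lcm = uv: gcd = 2576273 / 52577 = 49.

49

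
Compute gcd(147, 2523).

3

147 = 3 · 7²
2523 = 3 · 29²
Common: 3 = 3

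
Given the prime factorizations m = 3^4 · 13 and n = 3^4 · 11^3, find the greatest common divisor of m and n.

81

min exponent per shared prime: 3^4 = 81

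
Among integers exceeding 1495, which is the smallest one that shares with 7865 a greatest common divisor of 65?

gcd(x, 7865) = 65 forces 65 | x; write x = 65s. Then gcd(65s, 65·121) = 65·gcd(s, 121), so need gcd(s, 121) = 1.
65s > 1495 gives s ≥ 24. The least s ≥ 24 coprime to 121 is 24, so x = 65·24 = 1560.

1560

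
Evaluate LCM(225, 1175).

10575

gcd first: 1175 = 5·225 + 50; 225 = 4·50 + 25; 50 = 2·25 + 0 → gcd = 25
lcm = 225·1175/gcd = 264375/25 = 10575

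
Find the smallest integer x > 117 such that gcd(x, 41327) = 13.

gcd(x, 41327) = 13 forces 13 | x; write x = 13s. Then gcd(13s, 13·3179) = 13·gcd(s, 3179), so need gcd(s, 3179) = 1.
13s > 117 gives s ≥ 10. The least s ≥ 10 coprime to 3179 is 10, so x = 13·10 = 130.

130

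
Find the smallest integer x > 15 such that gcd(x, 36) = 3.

Multiples of 3 above 15: 3·6, 3·7, … . Need the cofactor coprime to 36/3 = 12.
Checking s = 6, 7, … the first with gcd(s, 12) = 1 is s = 7, giving 21.

21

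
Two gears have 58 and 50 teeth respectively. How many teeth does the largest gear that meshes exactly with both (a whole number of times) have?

58 = 2 · 29
50 = 2 · 5²
Common: 2 = 2

2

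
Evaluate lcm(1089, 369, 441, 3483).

1089 = 3² · 11²; 369 = 3² · 41; 441 = 3² · 7²; 3483 = 3⁴ · 43
lcm takes max exponent of each prime: 3⁴ · 7² · 11² · 41 · 43 = 846678987

846678987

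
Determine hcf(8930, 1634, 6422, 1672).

8930 = 2 · 5 · 19 · 47; 1634 = 2 · 19 · 43; 6422 = 2 · 13² · 19; 1672 = 2³ · 11 · 19
gcd takes min exponent of each prime: 2 · 19 = 38

38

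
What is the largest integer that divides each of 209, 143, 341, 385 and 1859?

gcd(209, 143): 209 = 1·143 + 66; 143 = 2·66 + 11; 66 = 6·11 + 0 → 11
gcd(11, 341): 341 = 31·11 + 0 → 11
gcd(11, 385): 385 = 35·11 + 0 → 11
gcd(11, 1859): 1859 = 169·11 + 0 → 11

11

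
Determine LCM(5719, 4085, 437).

5719 = 7 · 19 · 43; 4085 = 5 · 19 · 43; 437 = 19 · 23
lcm takes max exponent of each prime: 5 · 7 · 19 · 23 · 43 = 657685

657685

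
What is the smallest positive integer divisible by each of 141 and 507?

23829

gcd first: 507 = 3·141 + 84; 141 = 1·84 + 57; 84 = 1·57 + 27; 57 = 2·27 + 3; 27 = 9·3 + 0 → gcd = 3
lcm = 141·507/gcd = 71487/3 = 23829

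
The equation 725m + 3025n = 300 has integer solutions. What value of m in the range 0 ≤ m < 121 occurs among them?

63

gcd(725, 3025) = 25 (Euclid: 3025 = 4·725 + 125; 725 = 5·125 + 100; 125 = 1·100 + 25; 100 = 4·25 + 0), and 25 | 300.
Extended Euclid: 725·(-25) + 3025·(6) = 25. Scale by 12: m₀ = -300.
General solution m = m₀ + 121t; reducing mod 121 gives m = 63 (and n = -15).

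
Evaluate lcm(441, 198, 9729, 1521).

1772448678

441 = 3² · 7²; 198 = 2 · 3² · 11; 9729 = 3² · 23 · 47; 1521 = 3² · 13²
lcm takes max exponent of each prime: 2 · 3² · 7² · 11 · 13² · 23 · 47 = 1772448678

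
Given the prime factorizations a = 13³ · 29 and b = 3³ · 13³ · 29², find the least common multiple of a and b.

max exponent per prime: 3³ · 13³ · 29² = 49887279

49887279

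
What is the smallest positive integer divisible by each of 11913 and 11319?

4086159

gcd first: 11913 = 1·11319 + 594; 11319 = 19·594 + 33; 594 = 18·33 + 0 → gcd = 33
lcm = 11913·11319/gcd = 134843247/33 = 4086159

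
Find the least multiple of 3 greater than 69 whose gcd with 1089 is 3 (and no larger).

75

gcd(x, 1089) = 3 forces 3 | x; write x = 3s. Then gcd(3s, 3·363) = 3·gcd(s, 363), so need gcd(s, 363) = 1.
3s > 69 gives s ≥ 24. The least s ≥ 24 coprime to 363 is 25, so x = 3·25 = 75.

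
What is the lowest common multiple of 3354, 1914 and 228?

40657188

lcm(3354, 1914) = 3354·1914/gcd = 6419556/6 = 1069926
lcm(1069926, 228) = 1069926·228/gcd = 243943128/6 = 40657188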